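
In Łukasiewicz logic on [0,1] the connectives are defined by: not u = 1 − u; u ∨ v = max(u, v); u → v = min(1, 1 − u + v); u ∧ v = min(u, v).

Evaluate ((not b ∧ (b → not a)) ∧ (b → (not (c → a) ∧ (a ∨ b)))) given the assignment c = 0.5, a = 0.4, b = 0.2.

0.80

not b: Łukasiewicz ¬ gives 1 − 0.2 = 0.8
not a: Łukasiewicz ¬ gives 1 − 0.4 = 0.6
(b → not a): min(1, 1 − 0.2 + 0.6) = 1
(not b ∧ (b → not a)) = min(0.8, 1) = 0.8
(c → a): min(1, 1 − 0.5 + 0.4) = 0.9
not (c → a): Łukasiewicz ¬ gives 1 − 0.9 = 0.1
(a ∨ b) = max(0.4, 0.2) = 0.4
(not (c → a) ∧ (a ∨ b)) = min(0.1, 0.4) = 0.1
(b → (not (c → a) ∧ (a ∨ b))): min(1, 1 − 0.2 + 0.1) = 0.9
((not b ∧ (b → not a)) ∧ (b → (not (c → a) ∧ (a ∨ b)))) = min(0.8, 0.9) = 0.8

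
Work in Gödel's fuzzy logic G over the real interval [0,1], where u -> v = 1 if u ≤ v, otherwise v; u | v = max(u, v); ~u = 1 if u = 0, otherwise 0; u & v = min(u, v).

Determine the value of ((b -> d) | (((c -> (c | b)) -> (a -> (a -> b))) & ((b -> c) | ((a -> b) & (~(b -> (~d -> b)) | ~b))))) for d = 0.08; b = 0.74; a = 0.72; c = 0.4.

(b -> d): 0.74 > 0.08, so result = 0.08
(c | b) = max(0.4, 0.74) = 0.74
(c -> (c | b)): 0.4 ≤ 0.74, so result = 1
(a -> b): 0.72 ≤ 0.74, so result = 1
(a -> (a -> b)): 0.72 ≤ 1, so result = 1
((c -> (c | b)) -> (a -> (a -> b))): 1 ≤ 1, so result = 1
(b -> c): 0.74 > 0.4, so result = 0.4
(a -> b): 0.72 ≤ 0.74, so result = 1
~d: Gödel ¬ of 0.08 = 0 (operand ≠ 0)
(~d -> b): 0 ≤ 0.74, so result = 1
(b -> (~d -> b)): 0.74 ≤ 1, so result = 1
~(b -> (~d -> b)): Gödel ¬ of 1 = 0 (operand ≠ 0)
~b: Gödel ¬ of 0.74 = 0 (operand ≠ 0)
(~(b -> (~d -> b)) | ~b) = max(0, 0) = 0
((a -> b) & (~(b -> (~d -> b)) | ~b)) = min(1, 0) = 0
((b -> c) | ((a -> b) & (~(b -> (~d -> b)) | ~b))) = max(0.4, 0) = 0.4
(((c -> (c | b)) -> (a -> (a -> b))) & ((b -> c) | ((a -> b) & (~(b -> (~d -> b)) | ~b)))) = min(1, 0.4) = 0.4
((b -> d) | (((c -> (c | b)) -> (a -> (a -> b))) & ((b -> c) | ((a -> b) & (~(b -> (~d -> b)) | ~b))))) = max(0.08, 0.4) = 0.4

0.40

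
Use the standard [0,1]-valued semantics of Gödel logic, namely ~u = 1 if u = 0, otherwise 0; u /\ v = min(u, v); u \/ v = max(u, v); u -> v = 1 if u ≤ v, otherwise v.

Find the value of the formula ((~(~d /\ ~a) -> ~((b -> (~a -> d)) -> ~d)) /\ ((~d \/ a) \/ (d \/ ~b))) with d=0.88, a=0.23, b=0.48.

~d: Gödel ¬ of 0.88 = 0 (operand ≠ 0)
~a: Gödel ¬ of 0.23 = 0 (operand ≠ 0)
(~d /\ ~a) = min(0, 0) = 0
~(~d /\ ~a): Gödel ¬ of 0 = 1 (operand is 0)
~a: Gödel ¬ of 0.23 = 0 (operand ≠ 0)
(~a -> d): 0 ≤ 0.88, so result = 1
(b -> (~a -> d)): 0.48 ≤ 1, so result = 1
~d: Gödel ¬ of 0.88 = 0 (operand ≠ 0)
((b -> (~a -> d)) -> ~d): 1 > 0, so result = 0
~((b -> (~a -> d)) -> ~d): Gödel ¬ of 0 = 1 (operand is 0)
(~(~d /\ ~a) -> ~((b -> (~a -> d)) -> ~d)): 1 ≤ 1, so result = 1
~d: Gödel ¬ of 0.88 = 0 (operand ≠ 0)
(~d \/ a) = max(0, 0.23) = 0.23
~b: Gödel ¬ of 0.48 = 0 (operand ≠ 0)
(d \/ ~b) = max(0.88, 0) = 0.88
((~d \/ a) \/ (d \/ ~b)) = max(0.23, 0.88) = 0.88
((~(~d /\ ~a) -> ~((b -> (~a -> d)) -> ~d)) /\ ((~d \/ a) \/ (d \/ ~b))) = min(1, 0.88) = 0.88

0.88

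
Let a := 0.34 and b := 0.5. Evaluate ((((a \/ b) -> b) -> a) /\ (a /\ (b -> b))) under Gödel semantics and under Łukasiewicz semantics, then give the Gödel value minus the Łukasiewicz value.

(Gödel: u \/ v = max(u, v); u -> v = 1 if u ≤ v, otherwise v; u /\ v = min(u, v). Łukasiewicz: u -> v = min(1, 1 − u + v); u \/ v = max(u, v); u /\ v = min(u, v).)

Gödel evaluation:
  (a \/ b) = max(0.34, 0.5) = 0.5
  ((a \/ b) -> b): 0.5 ≤ 0.5, so result = 1
  (((a \/ b) -> b) -> a): 1 > 0.34, so result = 0.34
  (b -> b): 0.5 ≤ 0.5, so result = 1
  (a /\ (b -> b)) = min(0.34, 1) = 0.34
  ((((a \/ b) -> b) -> a) /\ (a /\ (b -> b))) = min(0.34, 0.34) = 0.34
  Gödel value = 0.34
Łukasiewicz evaluation:
  (a \/ b) = max(0.34, 0.5) = 0.5
  ((a \/ b) -> b): min(1, 1 − 0.5 + 0.5) = 1
  (((a \/ b) -> b) -> a): min(1, 1 − 1 + 0.34) = 0.34
  (b -> b): min(1, 1 − 0.5 + 0.5) = 1
  (a /\ (b -> b)) = min(0.34, 1) = 0.34
  ((((a \/ b) -> b) -> a) /\ (a /\ (b -> b))) = min(0.34, 0.34) = 0.34
  Łukasiewicz value = 0.34
Difference: 0.34 − 0.34 = 0.00

0.00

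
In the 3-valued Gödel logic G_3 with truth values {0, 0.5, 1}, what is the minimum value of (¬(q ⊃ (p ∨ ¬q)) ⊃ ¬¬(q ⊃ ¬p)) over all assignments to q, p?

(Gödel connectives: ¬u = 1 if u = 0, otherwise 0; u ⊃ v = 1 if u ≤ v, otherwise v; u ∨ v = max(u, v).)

Every assignment gives 1. For instance at q = 0, p = 0:
  ¬q: Gödel ¬ of 0 = 1 (operand is 0)
  (p ∨ ¬q) = max(0, 1) = 1
  (q ⊃ (p ∨ ¬q)): 0 ≤ 1, so result = 1
  ¬(q ⊃ (p ∨ ¬q)): Gödel ¬ of 1 = 0 (operand ≠ 0)
  ¬p: Gödel ¬ of 0 = 1 (operand is 0)
  (q ⊃ ¬p): 0 ≤ 1, so result = 1
  ¬(q ⊃ ¬p): Gödel ¬ of 1 = 0 (operand ≠ 0)
  ¬¬(q ⊃ ¬p): Gödel ¬ of 0 = 1 (operand is 0)
  (¬(q ⊃ (p ∨ ¬q)) ⊃ ¬¬(q ⊃ ¬p)): 0 ≤ 1, so result = 1
All 9 assignments give value 1 — the formula is a G_3-tautology.

1.00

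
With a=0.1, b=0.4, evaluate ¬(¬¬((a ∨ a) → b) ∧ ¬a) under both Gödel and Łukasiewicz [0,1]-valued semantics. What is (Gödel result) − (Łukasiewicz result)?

0.90

Gödel evaluation:
  (a ∨ a) = max(0.1, 0.1) = 0.1
  ((a ∨ a) → b): 0.1 ≤ 0.4, so result = 1
  ¬((a ∨ a) → b): Gödel ¬ of 1 = 0 (operand ≠ 0)
  ¬¬((a ∨ a) → b): Gödel ¬ of 0 = 1 (operand is 0)
  ¬a: Gödel ¬ of 0.1 = 0 (operand ≠ 0)
  (¬¬((a ∨ a) → b) ∧ ¬a) = min(1, 0) = 0
  ¬(¬¬((a ∨ a) → b) ∧ ¬a): Gödel ¬ of 0 = 1 (operand is 0)
  Gödel value = 1
Łukasiewicz evaluation:
  (a ∨ a) = max(0.1, 0.1) = 0.1
  ((a ∨ a) → b): min(1, 1 − 0.1 + 0.4) = 1
  ¬((a ∨ a) → b): Łukasiewicz ¬ gives 1 − 1 = 0
  ¬¬((a ∨ a) → b): Łukasiewicz ¬ gives 1 − 0 = 1
  ¬a: Łukasiewicz ¬ gives 1 − 0.1 = 0.9
  (¬¬((a ∨ a) → b) ∧ ¬a) = min(1, 0.9) = 0.9
  ¬(¬¬((a ∨ a) → b) ∧ ¬a): Łukasiewicz ¬ gives 1 − 0.9 = 0.1
  Łukasiewicz value = 0.1
Difference: 1 − 0.1 = 0.90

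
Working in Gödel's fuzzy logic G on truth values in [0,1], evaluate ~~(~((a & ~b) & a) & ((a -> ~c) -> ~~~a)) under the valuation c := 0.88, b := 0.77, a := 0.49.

1.00

~b: Gödel ¬ of 0.77 = 0 (operand ≠ 0)
(a & ~b) = min(0.49, 0) = 0
((a & ~b) & a) = min(0, 0.49) = 0
~((a & ~b) & a): Gödel ¬ of 0 = 1 (operand is 0)
~c: Gödel ¬ of 0.88 = 0 (operand ≠ 0)
(a -> ~c): 0.49 > 0, so result = 0
~a: Gödel ¬ of 0.49 = 0 (operand ≠ 0)
~~a: Gödel ¬ of 0 = 1 (operand is 0)
~~~a: Gödel ¬ of 1 = 0 (operand ≠ 0)
((a -> ~c) -> ~~~a): 0 ≤ 0, so result = 1
(~((a & ~b) & a) & ((a -> ~c) -> ~~~a)) = min(1, 1) = 1
~(~((a & ~b) & a) & ((a -> ~c) -> ~~~a)): Gödel ¬ of 1 = 0 (operand ≠ 0)
~~(~((a & ~b) & a) & ((a -> ~c) -> ~~~a)): Gödel ¬ of 0 = 1 (operand is 0)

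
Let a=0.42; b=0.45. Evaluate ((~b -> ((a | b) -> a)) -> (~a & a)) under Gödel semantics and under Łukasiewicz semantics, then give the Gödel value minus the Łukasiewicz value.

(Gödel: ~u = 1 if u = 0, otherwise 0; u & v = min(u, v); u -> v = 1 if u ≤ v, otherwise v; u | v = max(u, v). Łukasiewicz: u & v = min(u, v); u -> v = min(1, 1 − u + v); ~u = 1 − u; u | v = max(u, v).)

Gödel evaluation:
  ~b: Gödel ¬ of 0.45 = 0 (operand ≠ 0)
  (a | b) = max(0.42, 0.45) = 0.45
  ((a | b) -> a): 0.45 > 0.42, so result = 0.42
  (~b -> ((a | b) -> a)): 0 ≤ 0.42, so result = 1
  ~a: Gödel ¬ of 0.42 = 0 (operand ≠ 0)
  (~a & a) = min(0, 0.42) = 0
  ((~b -> ((a | b) -> a)) -> (~a & a)): 1 > 0, so result = 0
  Gödel value = 0
Łukasiewicz evaluation:
  ~b: Łukasiewicz ¬ gives 1 − 0.45 = 0.55
  (a | b) = max(0.42, 0.45) = 0.45
  ((a | b) -> a): min(1, 1 − 0.45 + 0.42) = 0.97
  (~b -> ((a | b) -> a)): min(1, 1 − 0.55 + 0.97) = 1
  ~a: Łukasiewicz ¬ gives 1 − 0.42 = 0.58
  (~a & a) = min(0.58, 0.42) = 0.42
  ((~b -> ((a | b) -> a)) -> (~a & a)): min(1, 1 − 1 + 0.42) = 0.42
  Łukasiewicz value = 0.42
Difference: 0 − 0.42 = -0.42

-0.42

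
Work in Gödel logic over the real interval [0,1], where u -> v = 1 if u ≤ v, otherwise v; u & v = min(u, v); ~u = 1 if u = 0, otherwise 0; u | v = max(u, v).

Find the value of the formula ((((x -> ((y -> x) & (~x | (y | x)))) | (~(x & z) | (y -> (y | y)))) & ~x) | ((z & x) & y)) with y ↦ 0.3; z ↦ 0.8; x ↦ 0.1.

(y -> x): 0.3 > 0.1, so result = 0.1
~x: Gödel ¬ of 0.1 = 0 (operand ≠ 0)
(y | x) = max(0.3, 0.1) = 0.3
(~x | (y | x)) = max(0, 0.3) = 0.3
((y -> x) & (~x | (y | x))) = min(0.1, 0.3) = 0.1
(x -> ((y -> x) & (~x | (y | x)))): 0.1 ≤ 0.1, so result = 1
(x & z) = min(0.1, 0.8) = 0.1
~(x & z): Gödel ¬ of 0.1 = 0 (operand ≠ 0)
(y | y) = max(0.3, 0.3) = 0.3
(y -> (y | y)): 0.3 ≤ 0.3, so result = 1
(~(x & z) | (y -> (y | y))) = max(0, 1) = 1
((x -> ((y -> x) & (~x | (y | x)))) | (~(x & z) | (y -> (y | y)))) = max(1, 1) = 1
~x: Gödel ¬ of 0.1 = 0 (operand ≠ 0)
(((x -> ((y -> x) & (~x | (y | x)))) | (~(x & z) | (y -> (y | y)))) & ~x) = min(1, 0) = 0
(z & x) = min(0.8, 0.1) = 0.1
((z & x) & y) = min(0.1, 0.3) = 0.1
((((x -> ((y -> x) & (~x | (y | x)))) | (~(x & z) | (y -> (y | y)))) & ~x) | ((z & x) & y)) = max(0, 0.1) = 0.1

0.10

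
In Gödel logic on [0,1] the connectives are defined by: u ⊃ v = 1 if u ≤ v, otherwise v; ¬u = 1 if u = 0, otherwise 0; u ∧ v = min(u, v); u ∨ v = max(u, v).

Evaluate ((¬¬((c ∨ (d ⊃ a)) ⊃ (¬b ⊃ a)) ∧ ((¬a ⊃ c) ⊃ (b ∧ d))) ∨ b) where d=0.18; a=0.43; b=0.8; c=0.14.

0.80

(d ⊃ a): 0.18 ≤ 0.43, so result = 1
(c ∨ (d ⊃ a)) = max(0.14, 1) = 1
¬b: Gödel ¬ of 0.8 = 0 (operand ≠ 0)
(¬b ⊃ a): 0 ≤ 0.43, so result = 1
((c ∨ (d ⊃ a)) ⊃ (¬b ⊃ a)): 1 ≤ 1, so result = 1
¬((c ∨ (d ⊃ a)) ⊃ (¬b ⊃ a)): Gödel ¬ of 1 = 0 (operand ≠ 0)
¬¬((c ∨ (d ⊃ a)) ⊃ (¬b ⊃ a)): Gödel ¬ of 0 = 1 (operand is 0)
¬a: Gödel ¬ of 0.43 = 0 (operand ≠ 0)
(¬a ⊃ c): 0 ≤ 0.14, so result = 1
(b ∧ d) = min(0.8, 0.18) = 0.18
((¬a ⊃ c) ⊃ (b ∧ d)): 1 > 0.18, so result = 0.18
(¬¬((c ∨ (d ⊃ a)) ⊃ (¬b ⊃ a)) ∧ ((¬a ⊃ c) ⊃ (b ∧ d))) = min(1, 0.18) = 0.18
((¬¬((c ∨ (d ⊃ a)) ⊃ (¬b ⊃ a)) ∧ ((¬a ⊃ c) ⊃ (b ∧ d))) ∨ b) = max(0.18, 0.8) = 0.8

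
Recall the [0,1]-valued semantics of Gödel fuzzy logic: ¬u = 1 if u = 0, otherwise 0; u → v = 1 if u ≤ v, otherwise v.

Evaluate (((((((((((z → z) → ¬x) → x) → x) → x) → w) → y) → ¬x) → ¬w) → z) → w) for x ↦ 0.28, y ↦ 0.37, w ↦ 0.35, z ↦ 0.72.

(z → z): 0.72 ≤ 0.72, so result = 1
¬x: Gödel ¬ of 0.28 = 0 (operand ≠ 0)
((z → z) → ¬x): 1 > 0, so result = 0
(((z → z) → ¬x) → x): 0 ≤ 0.28, so result = 1
((((z → z) → ¬x) → x) → x): 1 > 0.28, so result = 0.28
(((((z → z) → ¬x) → x) → x) → x): 0.28 ≤ 0.28, so result = 1
((((((z → z) → ¬x) → x) → x) → x) → w): 1 > 0.35, so result = 0.35
(((((((z → z) → ¬x) → x) → x) → x) → w) → y): 0.35 ≤ 0.37, so result = 1
¬x: Gödel ¬ of 0.28 = 0 (operand ≠ 0)
((((((((z → z) → ¬x) → x) → x) → x) → w) → y) → ¬x): 1 > 0, so result = 0
¬w: Gödel ¬ of 0.35 = 0 (operand ≠ 0)
(((((((((z → z) → ¬x) → x) → x) → x) → w) → y) → ¬x) → ¬w): 0 ≤ 0, so result = 1
((((((((((z → z) → ¬x) → x) → x) → x) → w) → y) → ¬x) → ¬w) → z): 1 > 0.72, so result = 0.72
(((((((((((z → z) → ¬x) → x) → x) → x) → w) → y) → ¬x) → ¬w) → z) → w): 0.72 > 0.35, so result = 0.35

0.35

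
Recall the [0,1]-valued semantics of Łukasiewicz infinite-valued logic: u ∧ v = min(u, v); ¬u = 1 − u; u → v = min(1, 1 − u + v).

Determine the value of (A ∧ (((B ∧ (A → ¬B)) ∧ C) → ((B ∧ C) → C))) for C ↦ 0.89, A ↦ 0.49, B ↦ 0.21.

0.49

¬B: Łukasiewicz ¬ gives 1 − 0.21 = 0.79
(A → ¬B): min(1, 1 − 0.49 + 0.79) = 1
(B ∧ (A → ¬B)) = min(0.21, 1) = 0.21
((B ∧ (A → ¬B)) ∧ C) = min(0.21, 0.89) = 0.21
(B ∧ C) = min(0.21, 0.89) = 0.21
((B ∧ C) → C): min(1, 1 − 0.21 + 0.89) = 1
(((B ∧ (A → ¬B)) ∧ C) → ((B ∧ C) → C)): min(1, 1 − 0.21 + 1) = 1
(A ∧ (((B ∧ (A → ¬B)) ∧ C) → ((B ∧ C) → C))) = min(0.49, 1) = 0.49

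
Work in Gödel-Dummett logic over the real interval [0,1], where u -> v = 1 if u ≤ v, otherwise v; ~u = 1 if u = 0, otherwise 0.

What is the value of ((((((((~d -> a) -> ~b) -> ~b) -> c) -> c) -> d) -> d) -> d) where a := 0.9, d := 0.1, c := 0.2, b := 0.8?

~d: Gödel ¬ of 0.1 = 0 (operand ≠ 0)
(~d -> a): 0 ≤ 0.9, so result = 1
~b: Gödel ¬ of 0.8 = 0 (operand ≠ 0)
((~d -> a) -> ~b): 1 > 0, so result = 0
~b: Gödel ¬ of 0.8 = 0 (operand ≠ 0)
(((~d -> a) -> ~b) -> ~b): 0 ≤ 0, so result = 1
((((~d -> a) -> ~b) -> ~b) -> c): 1 > 0.2, so result = 0.2
(((((~d -> a) -> ~b) -> ~b) -> c) -> c): 0.2 ≤ 0.2, so result = 1
((((((~d -> a) -> ~b) -> ~b) -> c) -> c) -> d): 1 > 0.1, so result = 0.1
(((((((~d -> a) -> ~b) -> ~b) -> c) -> c) -> d) -> d): 0.1 ≤ 0.1, so result = 1
((((((((~d -> a) -> ~b) -> ~b) -> c) -> c) -> d) -> d) -> d): 1 > 0.1, so result = 0.1

0.10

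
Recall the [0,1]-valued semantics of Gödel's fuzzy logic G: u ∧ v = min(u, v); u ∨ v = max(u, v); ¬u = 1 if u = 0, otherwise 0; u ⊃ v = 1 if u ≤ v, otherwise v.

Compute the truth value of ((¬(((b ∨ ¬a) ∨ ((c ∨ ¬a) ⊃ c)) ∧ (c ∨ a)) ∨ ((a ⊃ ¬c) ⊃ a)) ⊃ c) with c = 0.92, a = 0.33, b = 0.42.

0.92

¬a: Gödel ¬ of 0.33 = 0 (operand ≠ 0)
(b ∨ ¬a) = max(0.42, 0) = 0.42
¬a: Gödel ¬ of 0.33 = 0 (operand ≠ 0)
(c ∨ ¬a) = max(0.92, 0) = 0.92
((c ∨ ¬a) ⊃ c): 0.92 ≤ 0.92, so result = 1
((b ∨ ¬a) ∨ ((c ∨ ¬a) ⊃ c)) = max(0.42, 1) = 1
(c ∨ a) = max(0.92, 0.33) = 0.92
(((b ∨ ¬a) ∨ ((c ∨ ¬a) ⊃ c)) ∧ (c ∨ a)) = min(1, 0.92) = 0.92
¬(((b ∨ ¬a) ∨ ((c ∨ ¬a) ⊃ c)) ∧ (c ∨ a)): Gödel ¬ of 0.92 = 0 (operand ≠ 0)
¬c: Gödel ¬ of 0.92 = 0 (operand ≠ 0)
(a ⊃ ¬c): 0.33 > 0, so result = 0
((a ⊃ ¬c) ⊃ a): 0 ≤ 0.33, so result = 1
(¬(((b ∨ ¬a) ∨ ((c ∨ ¬a) ⊃ c)) ∧ (c ∨ a)) ∨ ((a ⊃ ¬c) ⊃ a)) = max(0, 1) = 1
((¬(((b ∨ ¬a) ∨ ((c ∨ ¬a) ⊃ c)) ∧ (c ∨ a)) ∨ ((a ⊃ ¬c) ⊃ a)) ⊃ c): 1 > 0.92, so result = 0.92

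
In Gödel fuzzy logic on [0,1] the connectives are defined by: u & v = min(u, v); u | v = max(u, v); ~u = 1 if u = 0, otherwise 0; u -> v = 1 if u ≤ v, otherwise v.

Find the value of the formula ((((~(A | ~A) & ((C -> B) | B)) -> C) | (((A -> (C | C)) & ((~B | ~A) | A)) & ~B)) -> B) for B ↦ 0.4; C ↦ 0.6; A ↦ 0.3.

~A: Gödel ¬ of 0.3 = 0 (operand ≠ 0)
(A | ~A) = max(0.3, 0) = 0.3
~(A | ~A): Gödel ¬ of 0.3 = 0 (operand ≠ 0)
(C -> B): 0.6 > 0.4, so result = 0.4
((C -> B) | B) = max(0.4, 0.4) = 0.4
(~(A | ~A) & ((C -> B) | B)) = min(0, 0.4) = 0
((~(A | ~A) & ((C -> B) | B)) -> C): 0 ≤ 0.6, so result = 1
(C | C) = max(0.6, 0.6) = 0.6
(A -> (C | C)): 0.3 ≤ 0.6, so result = 1
~B: Gödel ¬ of 0.4 = 0 (operand ≠ 0)
~A: Gödel ¬ of 0.3 = 0 (operand ≠ 0)
(~B | ~A) = max(0, 0) = 0
((~B | ~A) | A) = max(0, 0.3) = 0.3
((A -> (C | C)) & ((~B | ~A) | A)) = min(1, 0.3) = 0.3
~B: Gödel ¬ of 0.4 = 0 (operand ≠ 0)
(((A -> (C | C)) & ((~B | ~A) | A)) & ~B) = min(0.3, 0) = 0
(((~(A | ~A) & ((C -> B) | B)) -> C) | (((A -> (C | C)) & ((~B | ~A) | A)) & ~B)) = max(1, 0) = 1
((((~(A | ~A) & ((C -> B) | B)) -> C) | (((A -> (C | C)) & ((~B | ~A) | A)) & ~B)) -> B): 1 > 0.4, so result = 0.4

0.40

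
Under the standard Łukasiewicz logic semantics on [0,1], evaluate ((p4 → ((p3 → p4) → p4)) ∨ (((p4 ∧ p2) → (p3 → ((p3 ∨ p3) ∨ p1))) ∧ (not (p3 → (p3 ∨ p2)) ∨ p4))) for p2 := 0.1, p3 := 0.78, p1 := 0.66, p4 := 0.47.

(p3 → p4): min(1, 1 − 0.78 + 0.47) = 0.69
((p3 → p4) → p4): min(1, 1 − 0.69 + 0.47) = 0.78
(p4 → ((p3 → p4) → p4)): min(1, 1 − 0.47 + 0.78) = 1
(p4 ∧ p2) = min(0.47, 0.1) = 0.1
(p3 ∨ p3) = max(0.78, 0.78) = 0.78
((p3 ∨ p3) ∨ p1) = max(0.78, 0.66) = 0.78
(p3 → ((p3 ∨ p3) ∨ p1)): min(1, 1 − 0.78 + 0.78) = 1
((p4 ∧ p2) → (p3 → ((p3 ∨ p3) ∨ p1))): min(1, 1 − 0.1 + 1) = 1
(p3 ∨ p2) = max(0.78, 0.1) = 0.78
(p3 → (p3 ∨ p2)): min(1, 1 − 0.78 + 0.78) = 1
not (p3 → (p3 ∨ p2)): Łukasiewicz ¬ gives 1 − 1 = 0
(not (p3 → (p3 ∨ p2)) ∨ p4) = max(0, 0.47) = 0.47
(((p4 ∧ p2) → (p3 → ((p3 ∨ p3) ∨ p1))) ∧ (not (p3 → (p3 ∨ p2)) ∨ p4)) = min(1, 0.47) = 0.47
((p4 → ((p3 → p4) → p4)) ∨ (((p4 ∧ p2) → (p3 → ((p3 ∨ p3) ∨ p1))) ∧ (not (p3 → (p3 ∨ p2)) ∨ p4))) = max(1, 0.47) = 1

1.00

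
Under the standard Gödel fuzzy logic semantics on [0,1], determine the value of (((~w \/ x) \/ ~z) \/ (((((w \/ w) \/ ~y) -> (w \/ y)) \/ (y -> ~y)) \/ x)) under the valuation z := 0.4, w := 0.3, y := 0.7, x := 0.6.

~w: Gödel ¬ of 0.3 = 0 (operand ≠ 0)
(~w \/ x) = max(0, 0.6) = 0.6
~z: Gödel ¬ of 0.4 = 0 (operand ≠ 0)
((~w \/ x) \/ ~z) = max(0.6, 0) = 0.6
(w \/ w) = max(0.3, 0.3) = 0.3
~y: Gödel ¬ of 0.7 = 0 (operand ≠ 0)
((w \/ w) \/ ~y) = max(0.3, 0) = 0.3
(w \/ y) = max(0.3, 0.7) = 0.7
(((w \/ w) \/ ~y) -> (w \/ y)): 0.3 ≤ 0.7, so result = 1
~y: Gödel ¬ of 0.7 = 0 (operand ≠ 0)
(y -> ~y): 0.7 > 0, so result = 0
((((w \/ w) \/ ~y) -> (w \/ y)) \/ (y -> ~y)) = max(1, 0) = 1
(((((w \/ w) \/ ~y) -> (w \/ y)) \/ (y -> ~y)) \/ x) = max(1, 0.6) = 1
(((~w \/ x) \/ ~z) \/ (((((w \/ w) \/ ~y) -> (w \/ y)) \/ (y -> ~y)) \/ x)) = max(0.6, 1) = 1

1.00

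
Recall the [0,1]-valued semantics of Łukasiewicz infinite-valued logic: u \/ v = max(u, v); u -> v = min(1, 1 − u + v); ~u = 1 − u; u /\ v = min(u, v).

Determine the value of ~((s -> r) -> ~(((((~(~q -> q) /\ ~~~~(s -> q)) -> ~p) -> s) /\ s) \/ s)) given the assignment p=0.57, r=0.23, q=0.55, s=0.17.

(s -> r): min(1, 1 − 0.17 + 0.23) = 1
~q: Łukasiewicz ¬ gives 1 − 0.55 = 0.45
(~q -> q): min(1, 1 − 0.45 + 0.55) = 1
~(~q -> q): Łukasiewicz ¬ gives 1 − 1 = 0
(s -> q): min(1, 1 − 0.17 + 0.55) = 1
~(s -> q): Łukasiewicz ¬ gives 1 − 1 = 0
~~(s -> q): Łukasiewicz ¬ gives 1 − 0 = 1
~~~(s -> q): Łukasiewicz ¬ gives 1 − 1 = 0
~~~~(s -> q): Łukasiewicz ¬ gives 1 − 0 = 1
(~(~q -> q) /\ ~~~~(s -> q)) = min(0, 1) = 0
~p: Łukasiewicz ¬ gives 1 − 0.57 = 0.43
((~(~q -> q) /\ ~~~~(s -> q)) -> ~p): min(1, 1 − 0 + 0.43) = 1
(((~(~q -> q) /\ ~~~~(s -> q)) -> ~p) -> s): min(1, 1 − 1 + 0.17) = 0.17
((((~(~q -> q) /\ ~~~~(s -> q)) -> ~p) -> s) /\ s) = min(0.17, 0.17) = 0.17
(((((~(~q -> q) /\ ~~~~(s -> q)) -> ~p) -> s) /\ s) \/ s) = max(0.17, 0.17) = 0.17
~(((((~(~q -> q) /\ ~~~~(s -> q)) -> ~p) -> s) /\ s) \/ s): Łukasiewicz ¬ gives 1 − 0.17 = 0.83
((s -> r) -> ~(((((~(~q -> q) /\ ~~~~(s -> q)) -> ~p) -> s) /\ s) \/ s)): min(1, 1 − 1 + 0.83) = 0.83
~((s -> r) -> ~(((((~(~q -> q) /\ ~~~~(s -> q)) -> ~p) -> s) /\ s) \/ s)): Łukasiewicz ¬ gives 1 − 0.83 = 0.17

0.17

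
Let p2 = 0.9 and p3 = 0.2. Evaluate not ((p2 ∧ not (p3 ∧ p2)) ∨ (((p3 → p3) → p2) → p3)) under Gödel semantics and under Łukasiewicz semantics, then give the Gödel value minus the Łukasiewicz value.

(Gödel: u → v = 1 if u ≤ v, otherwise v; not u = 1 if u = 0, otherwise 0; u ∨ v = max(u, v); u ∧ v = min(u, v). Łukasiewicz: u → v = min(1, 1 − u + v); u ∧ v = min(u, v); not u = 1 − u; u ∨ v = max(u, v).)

-0.20

Gödel evaluation:
  (p3 ∧ p2) = min(0.2, 0.9) = 0.2
  not (p3 ∧ p2): Gödel ¬ of 0.2 = 0 (operand ≠ 0)
  (p2 ∧ not (p3 ∧ p2)) = min(0.9, 0) = 0
  (p3 → p3): 0.2 ≤ 0.2, so result = 1
  ((p3 → p3) → p2): 1 > 0.9, so result = 0.9
  (((p3 → p3) → p2) → p3): 0.9 > 0.2, so result = 0.2
  ((p2 ∧ not (p3 ∧ p2)) ∨ (((p3 → p3) → p2) → p3)) = max(0, 0.2) = 0.2
  not ((p2 ∧ not (p3 ∧ p2)) ∨ (((p3 → p3) → p2) → p3)): Gödel ¬ of 0.2 = 0 (operand ≠ 0)
  Gödel value = 0
Łukasiewicz evaluation:
  (p3 ∧ p2) = min(0.2, 0.9) = 0.2
  not (p3 ∧ p2): Łukasiewicz ¬ gives 1 − 0.2 = 0.8
  (p2 ∧ not (p3 ∧ p2)) = min(0.9, 0.8) = 0.8
  (p3 → p3): min(1, 1 − 0.2 + 0.2) = 1
  ((p3 → p3) → p2): min(1, 1 − 1 + 0.9) = 0.9
  (((p3 → p3) → p2) → p3): min(1, 1 − 0.9 + 0.2) = 0.3
  ((p2 ∧ not (p3 ∧ p2)) ∨ (((p3 → p3) → p2) → p3)) = max(0.8, 0.3) = 0.8
  not ((p2 ∧ not (p3 ∧ p2)) ∨ (((p3 → p3) → p2) → p3)): Łukasiewicz ¬ gives 1 − 0.8 = 0.2
  Łukasiewicz value = 0.2
Difference: 0 − 0.2 = -0.20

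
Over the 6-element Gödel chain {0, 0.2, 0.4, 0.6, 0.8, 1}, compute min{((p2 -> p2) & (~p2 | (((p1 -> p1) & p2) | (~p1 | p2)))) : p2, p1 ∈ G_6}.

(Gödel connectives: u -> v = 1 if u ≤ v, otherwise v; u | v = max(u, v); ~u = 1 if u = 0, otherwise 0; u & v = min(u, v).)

The minimum is attained at p2 = 0.2, p1 = 0.2:
  (p2 -> p2): 0.2 ≤ 0.2, so result = 1
  ~p2: Gödel ¬ of 0.2 = 0 (operand ≠ 0)
  (p1 -> p1): 0.2 ≤ 0.2, so result = 1
  ((p1 -> p1) & p2) = min(1, 0.2) = 0.2
  ~p1: Gödel ¬ of 0.2 = 0 (operand ≠ 0)
  (~p1 | p2) = max(0, 0.2) = 0.2
  (((p1 -> p1) & p2) | (~p1 | p2)) = max(0.2, 0.2) = 0.2
  (~p2 | (((p1 -> p1) & p2) | (~p1 | p2))) = max(0, 0.2) = 0.2
  ((p2 -> p2) & (~p2 | (((p1 -> p1) & p2) | (~p1 | p2)))) = min(1, 0.2) = 0.2
Checking all 36 assignments confirms none give a value below 0.20.

0.20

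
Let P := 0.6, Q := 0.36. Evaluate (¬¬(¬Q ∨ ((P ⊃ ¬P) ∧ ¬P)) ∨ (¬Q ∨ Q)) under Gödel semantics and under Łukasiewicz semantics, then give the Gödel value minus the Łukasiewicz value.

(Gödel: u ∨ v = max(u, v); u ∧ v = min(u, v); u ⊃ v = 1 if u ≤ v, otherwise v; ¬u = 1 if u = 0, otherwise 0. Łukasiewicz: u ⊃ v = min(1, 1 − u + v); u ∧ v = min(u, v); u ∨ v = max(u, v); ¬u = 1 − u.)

Gödel evaluation:
  ¬Q: Gödel ¬ of 0.36 = 0 (operand ≠ 0)
  ¬P: Gödel ¬ of 0.6 = 0 (operand ≠ 0)
  (P ⊃ ¬P): 0.6 > 0, so result = 0
  ¬P: Gödel ¬ of 0.6 = 0 (operand ≠ 0)
  ((P ⊃ ¬P) ∧ ¬P) = min(0, 0) = 0
  (¬Q ∨ ((P ⊃ ¬P) ∧ ¬P)) = max(0, 0) = 0
  ¬(¬Q ∨ ((P ⊃ ¬P) ∧ ¬P)): Gödel ¬ of 0 = 1 (operand is 0)
  ¬¬(¬Q ∨ ((P ⊃ ¬P) ∧ ¬P)): Gödel ¬ of 1 = 0 (operand ≠ 0)
  ¬Q: Gödel ¬ of 0.36 = 0 (operand ≠ 0)
  (¬Q ∨ Q) = max(0, 0.36) = 0.36
  (¬¬(¬Q ∨ ((P ⊃ ¬P) ∧ ¬P)) ∨ (¬Q ∨ Q)) = max(0, 0.36) = 0.36
  Gödel value = 0.36
Łukasiewicz evaluation:
  ¬Q: Łukasiewicz ¬ gives 1 − 0.36 = 0.64
  ¬P: Łukasiewicz ¬ gives 1 − 0.6 = 0.4
  (P ⊃ ¬P): min(1, 1 − 0.6 + 0.4) = 0.8
  ¬P: Łukasiewicz ¬ gives 1 − 0.6 = 0.4
  ((P ⊃ ¬P) ∧ ¬P) = min(0.8, 0.4) = 0.4
  (¬Q ∨ ((P ⊃ ¬P) ∧ ¬P)) = max(0.64, 0.4) = 0.64
  ¬(¬Q ∨ ((P ⊃ ¬P) ∧ ¬P)): Łukasiewicz ¬ gives 1 − 0.64 = 0.36
  ¬¬(¬Q ∨ ((P ⊃ ¬P) ∧ ¬P)): Łukasiewicz ¬ gives 1 − 0.36 = 0.64
  ¬Q: Łukasiewicz ¬ gives 1 − 0.36 = 0.64
  (¬Q ∨ Q) = max(0.64, 0.36) = 0.64
  (¬¬(¬Q ∨ ((P ⊃ ¬P) ∧ ¬P)) ∨ (¬Q ∨ Q)) = max(0.64, 0.64) = 0.64
  Łukasiewicz value = 0.64
Difference: 0.36 − 0.64 = -0.28

-0.28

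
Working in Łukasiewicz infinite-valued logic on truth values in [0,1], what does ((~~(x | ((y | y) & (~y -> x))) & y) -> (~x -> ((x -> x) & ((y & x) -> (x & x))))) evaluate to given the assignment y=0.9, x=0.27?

(y | y) = max(0.9, 0.9) = 0.9
~y: Łukasiewicz ¬ gives 1 − 0.9 = 0.1
(~y -> x): min(1, 1 − 0.1 + 0.27) = 1
((y | y) & (~y -> x)) = min(0.9, 1) = 0.9
(x | ((y | y) & (~y -> x))) = max(0.27, 0.9) = 0.9
~(x | ((y | y) & (~y -> x))): Łukasiewicz ¬ gives 1 − 0.9 = 0.1
~~(x | ((y | y) & (~y -> x))): Łukasiewicz ¬ gives 1 − 0.1 = 0.9
(~~(x | ((y | y) & (~y -> x))) & y) = min(0.9, 0.9) = 0.9
~x: Łukasiewicz ¬ gives 1 − 0.27 = 0.73
(x -> x): min(1, 1 − 0.27 + 0.27) = 1
(y & x) = min(0.9, 0.27) = 0.27
(x & x) = min(0.27, 0.27) = 0.27
((y & x) -> (x & x)): min(1, 1 − 0.27 + 0.27) = 1
((x -> x) & ((y & x) -> (x & x))) = min(1, 1) = 1
(~x -> ((x -> x) & ((y & x) -> (x & x)))): min(1, 1 − 0.73 + 1) = 1
((~~(x | ((y | y) & (~y -> x))) & y) -> (~x -> ((x -> x) & ((y & x) -> (x & x))))): min(1, 1 − 0.9 + 1) = 1

1.00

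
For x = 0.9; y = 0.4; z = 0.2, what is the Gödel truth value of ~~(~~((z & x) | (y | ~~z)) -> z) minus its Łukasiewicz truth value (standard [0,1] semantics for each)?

Gödel evaluation:
  (z & x) = min(0.2, 0.9) = 0.2
  ~z: Gödel ¬ of 0.2 = 0 (operand ≠ 0)
  ~~z: Gödel ¬ of 0 = 1 (operand is 0)
  (y | ~~z) = max(0.4, 1) = 1
  ((z & x) | (y | ~~z)) = max(0.2, 1) = 1
  ~((z & x) | (y | ~~z)): Gödel ¬ of 1 = 0 (operand ≠ 0)
  ~~((z & x) | (y | ~~z)): Gödel ¬ of 0 = 1 (operand is 0)
  (~~((z & x) | (y | ~~z)) -> z): 1 > 0.2, so result = 0.2
  ~(~~((z & x) | (y | ~~z)) -> z): Gödel ¬ of 0.2 = 0 (operand ≠ 0)
  ~~(~~((z & x) | (y | ~~z)) -> z): Gödel ¬ of 0 = 1 (operand is 0)
  Gödel value = 1
Łukasiewicz evaluation:
  (z & x) = min(0.2, 0.9) = 0.2
  ~z: Łukasiewicz ¬ gives 1 − 0.2 = 0.8
  ~~z: Łukasiewicz ¬ gives 1 − 0.8 = 0.2
  (y | ~~z) = max(0.4, 0.2) = 0.4
  ((z & x) | (y | ~~z)) = max(0.2, 0.4) = 0.4
  ~((z & x) | (y | ~~z)): Łukasiewicz ¬ gives 1 − 0.4 = 0.6
  ~~((z & x) | (y | ~~z)): Łukasiewicz ¬ gives 1 − 0.6 = 0.4
  (~~((z & x) | (y | ~~z)) -> z): min(1, 1 − 0.4 + 0.2) = 0.8
  ~(~~((z & x) | (y | ~~z)) -> z): Łukasiewicz ¬ gives 1 − 0.8 = 0.2
  ~~(~~((z & x) | (y | ~~z)) -> z): Łukasiewicz ¬ gives 1 − 0.2 = 0.8
  Łukasiewicz value = 0.8
Difference: 1 − 0.8 = 0.20

0.20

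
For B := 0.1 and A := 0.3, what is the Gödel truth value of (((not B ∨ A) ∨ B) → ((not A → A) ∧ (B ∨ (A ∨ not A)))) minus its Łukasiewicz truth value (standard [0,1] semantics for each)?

Gödel evaluation:
  not B: Gödel ¬ of 0.1 = 0 (operand ≠ 0)
  (not B ∨ A) = max(0, 0.3) = 0.3
  ((not B ∨ A) ∨ B) = max(0.3, 0.1) = 0.3
  not A: Gödel ¬ of 0.3 = 0 (operand ≠ 0)
  (not A → A): 0 ≤ 0.3, so result = 1
  not A: Gödel ¬ of 0.3 = 0 (operand ≠ 0)
  (A ∨ not A) = max(0.3, 0) = 0.3
  (B ∨ (A ∨ not A)) = max(0.1, 0.3) = 0.3
  ((not A → A) ∧ (B ∨ (A ∨ not A))) = min(1, 0.3) = 0.3
  (((not B ∨ A) ∨ B) → ((not A → A) ∧ (B ∨ (A ∨ not A)))): 0.3 ≤ 0.3, so result = 1
  Gödel value = 1
Łukasiewicz evaluation:
  not B: Łukasiewicz ¬ gives 1 − 0.1 = 0.9
  (not B ∨ A) = max(0.9, 0.3) = 0.9
  ((not B ∨ A) ∨ B) = max(0.9, 0.1) = 0.9
  not A: Łukasiewicz ¬ gives 1 − 0.3 = 0.7
  (not A → A): min(1, 1 − 0.7 + 0.3) = 0.6
  not A: Łukasiewicz ¬ gives 1 − 0.3 = 0.7
  (A ∨ not A) = max(0.3, 0.7) = 0.7
  (B ∨ (A ∨ not A)) = max(0.1, 0.7) = 0.7
  ((not A → A) ∧ (B ∨ (A ∨ not A))) = min(0.6, 0.7) = 0.6
  (((not B ∨ A) ∨ B) → ((not A → A) ∧ (B ∨ (A ∨ not A)))): min(1, 1 − 0.9 + 0.6) = 0.7
  Łukasiewicz value = 0.7
Difference: 1 − 0.7 = 0.30

0.30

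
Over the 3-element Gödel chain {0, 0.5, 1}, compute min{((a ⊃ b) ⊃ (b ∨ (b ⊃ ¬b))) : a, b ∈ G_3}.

0.50

The minimum is attained at a = 0, b = 0.5:
  (a ⊃ b): 0 ≤ 0.5, so result = 1
  ¬b: Gödel ¬ of 0.5 = 0 (operand ≠ 0)
  (b ⊃ ¬b): 0.5 > 0, so result = 0
  (b ∨ (b ⊃ ¬b)) = max(0.5, 0) = 0.5
  ((a ⊃ b) ⊃ (b ∨ (b ⊃ ¬b))): 1 > 0.5, so result = 0.5
Checking all 9 assignments confirms none give a value below 0.50.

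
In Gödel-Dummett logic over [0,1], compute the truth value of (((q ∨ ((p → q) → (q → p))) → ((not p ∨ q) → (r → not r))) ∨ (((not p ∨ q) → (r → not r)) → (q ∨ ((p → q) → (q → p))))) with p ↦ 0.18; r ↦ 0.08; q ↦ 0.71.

1.00

(p → q): 0.18 ≤ 0.71, so result = 1
(q → p): 0.71 > 0.18, so result = 0.18
((p → q) → (q → p)): 1 > 0.18, so result = 0.18
(q ∨ ((p → q) → (q → p))) = max(0.71, 0.18) = 0.71
not p: Gödel ¬ of 0.18 = 0 (operand ≠ 0)
(not p ∨ q) = max(0, 0.71) = 0.71
not r: Gödel ¬ of 0.08 = 0 (operand ≠ 0)
(r → not r): 0.08 > 0, so result = 0
((not p ∨ q) → (r → not r)): 0.71 > 0, so result = 0
((q ∨ ((p → q) → (q → p))) → ((not p ∨ q) → (r → not r))): 0.71 > 0, so result = 0
not p: Gödel ¬ of 0.18 = 0 (operand ≠ 0)
(not p ∨ q) = max(0, 0.71) = 0.71
not r: Gödel ¬ of 0.08 = 0 (operand ≠ 0)
(r → not r): 0.08 > 0, so result = 0
((not p ∨ q) → (r → not r)): 0.71 > 0, so result = 0
(p → q): 0.18 ≤ 0.71, so result = 1
(q → p): 0.71 > 0.18, so result = 0.18
((p → q) → (q → p)): 1 > 0.18, so result = 0.18
(q ∨ ((p → q) → (q → p))) = max(0.71, 0.18) = 0.71
(((not p ∨ q) → (r → not r)) → (q ∨ ((p → q) → (q → p)))): 0 ≤ 0.71, so result = 1
(((q ∨ ((p → q) → (q → p))) → ((not p ∨ q) → (r → not r))) ∨ (((not p ∨ q) → (r → not r)) → (q ∨ ((p → q) → (q → p))))) = max(0, 1) = 1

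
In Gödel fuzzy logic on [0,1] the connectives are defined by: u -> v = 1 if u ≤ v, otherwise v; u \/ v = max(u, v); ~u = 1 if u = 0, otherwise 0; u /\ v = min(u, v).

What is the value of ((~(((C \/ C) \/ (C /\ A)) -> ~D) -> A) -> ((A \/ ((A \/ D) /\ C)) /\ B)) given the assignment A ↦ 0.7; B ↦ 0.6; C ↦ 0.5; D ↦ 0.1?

(C \/ C) = max(0.5, 0.5) = 0.5
(C /\ A) = min(0.5, 0.7) = 0.5
((C \/ C) \/ (C /\ A)) = max(0.5, 0.5) = 0.5
~D: Gödel ¬ of 0.1 = 0 (operand ≠ 0)
(((C \/ C) \/ (C /\ A)) -> ~D): 0.5 > 0, so result = 0
~(((C \/ C) \/ (C /\ A)) -> ~D): Gödel ¬ of 0 = 1 (operand is 0)
(~(((C \/ C) \/ (C /\ A)) -> ~D) -> A): 1 > 0.7, so result = 0.7
(A \/ D) = max(0.7, 0.1) = 0.7
((A \/ D) /\ C) = min(0.7, 0.5) = 0.5
(A \/ ((A \/ D) /\ C)) = max(0.7, 0.5) = 0.7
((A \/ ((A \/ D) /\ C)) /\ B) = min(0.7, 0.6) = 0.6
((~(((C \/ C) \/ (C /\ A)) -> ~D) -> A) -> ((A \/ ((A \/ D) /\ C)) /\ B)): 0.7 > 0.6, so result = 0.6

0.60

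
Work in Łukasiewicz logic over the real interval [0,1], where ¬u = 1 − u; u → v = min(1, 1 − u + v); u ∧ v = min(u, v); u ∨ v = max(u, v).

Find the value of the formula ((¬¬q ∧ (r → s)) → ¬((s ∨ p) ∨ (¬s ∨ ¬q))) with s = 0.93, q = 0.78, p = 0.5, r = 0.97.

¬q: Łukasiewicz ¬ gives 1 − 0.78 = 0.22
¬¬q: Łukasiewicz ¬ gives 1 − 0.22 = 0.78
(r → s): min(1, 1 − 0.97 + 0.93) = 0.96
(¬¬q ∧ (r → s)) = min(0.78, 0.96) = 0.78
(s ∨ p) = max(0.93, 0.5) = 0.93
¬s: Łukasiewicz ¬ gives 1 − 0.93 = 0.07
¬q: Łukasiewicz ¬ gives 1 − 0.78 = 0.22
(¬s ∨ ¬q) = max(0.07, 0.22) = 0.22
((s ∨ p) ∨ (¬s ∨ ¬q)) = max(0.93, 0.22) = 0.93
¬((s ∨ p) ∨ (¬s ∨ ¬q)): Łukasiewicz ¬ gives 1 − 0.93 = 0.07
((¬¬q ∧ (r → s)) → ¬((s ∨ p) ∨ (¬s ∨ ¬q))): min(1, 1 − 0.78 + 0.07) = 0.29

0.29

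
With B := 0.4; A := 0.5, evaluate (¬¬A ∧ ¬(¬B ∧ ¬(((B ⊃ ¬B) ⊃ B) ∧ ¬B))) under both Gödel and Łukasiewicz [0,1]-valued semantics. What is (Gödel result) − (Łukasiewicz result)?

Gödel evaluation:
  ¬A: Gödel ¬ of 0.5 = 0 (operand ≠ 0)
  ¬¬A: Gödel ¬ of 0 = 1 (operand is 0)
  ¬B: Gödel ¬ of 0.4 = 0 (operand ≠ 0)
  ¬B: Gödel ¬ of 0.4 = 0 (operand ≠ 0)
  (B ⊃ ¬B): 0.4 > 0, so result = 0
  ((B ⊃ ¬B) ⊃ B): 0 ≤ 0.4, so result = 1
  ¬B: Gödel ¬ of 0.4 = 0 (operand ≠ 0)
  (((B ⊃ ¬B) ⊃ B) ∧ ¬B) = min(1, 0) = 0
  ¬(((B ⊃ ¬B) ⊃ B) ∧ ¬B): Gödel ¬ of 0 = 1 (operand is 0)
  (¬B ∧ ¬(((B ⊃ ¬B) ⊃ B) ∧ ¬B)) = min(0, 1) = 0
  ¬(¬B ∧ ¬(((B ⊃ ¬B) ⊃ B) ∧ ¬B)): Gödel ¬ of 0 = 1 (operand is 0)
  (¬¬A ∧ ¬(¬B ∧ ¬(((B ⊃ ¬B) ⊃ B) ∧ ¬B))) = min(1, 1) = 1
  Gödel value = 1
Łukasiewicz evaluation:
  ¬A: Łukasiewicz ¬ gives 1 − 0.5 = 0.5
  ¬¬A: Łukasiewicz ¬ gives 1 − 0.5 = 0.5
  ¬B: Łukasiewicz ¬ gives 1 − 0.4 = 0.6
  ¬B: Łukasiewicz ¬ gives 1 − 0.4 = 0.6
  (B ⊃ ¬B): min(1, 1 − 0.4 + 0.6) = 1
  ((B ⊃ ¬B) ⊃ B): min(1, 1 − 1 + 0.4) = 0.4
  ¬B: Łukasiewicz ¬ gives 1 − 0.4 = 0.6
  (((B ⊃ ¬B) ⊃ B) ∧ ¬B) = min(0.4, 0.6) = 0.4
  ¬(((B ⊃ ¬B) ⊃ B) ∧ ¬B): Łukasiewicz ¬ gives 1 − 0.4 = 0.6
  (¬B ∧ ¬(((B ⊃ ¬B) ⊃ B) ∧ ¬B)) = min(0.6, 0.6) = 0.6
  ¬(¬B ∧ ¬(((B ⊃ ¬B) ⊃ B) ∧ ¬B)): Łukasiewicz ¬ gives 1 − 0.6 = 0.4
  (¬¬A ∧ ¬(¬B ∧ ¬(((B ⊃ ¬B) ⊃ B) ∧ ¬B))) = min(0.5, 0.4) = 0.4
  Łukasiewicz value = 0.4
Difference: 1 − 0.4 = 0.60

0.60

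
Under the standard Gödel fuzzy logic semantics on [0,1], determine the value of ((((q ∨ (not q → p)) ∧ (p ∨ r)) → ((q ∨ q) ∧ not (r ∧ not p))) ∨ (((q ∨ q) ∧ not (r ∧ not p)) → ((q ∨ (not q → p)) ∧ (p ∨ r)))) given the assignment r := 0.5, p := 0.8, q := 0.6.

1.00

not q: Gödel ¬ of 0.6 = 0 (operand ≠ 0)
(not q → p): 0 ≤ 0.8, so result = 1
(q ∨ (not q → p)) = max(0.6, 1) = 1
(p ∨ r) = max(0.8, 0.5) = 0.8
((q ∨ (not q → p)) ∧ (p ∨ r)) = min(1, 0.8) = 0.8
(q ∨ q) = max(0.6, 0.6) = 0.6
not p: Gödel ¬ of 0.8 = 0 (operand ≠ 0)
(r ∧ not p) = min(0.5, 0) = 0
not (r ∧ not p): Gödel ¬ of 0 = 1 (operand is 0)
((q ∨ q) ∧ not (r ∧ not p)) = min(0.6, 1) = 0.6
(((q ∨ (not q → p)) ∧ (p ∨ r)) → ((q ∨ q) ∧ not (r ∧ not p))): 0.8 > 0.6, so result = 0.6
(q ∨ q) = max(0.6, 0.6) = 0.6
not p: Gödel ¬ of 0.8 = 0 (operand ≠ 0)
(r ∧ not p) = min(0.5, 0) = 0
not (r ∧ not p): Gödel ¬ of 0 = 1 (operand is 0)
((q ∨ q) ∧ not (r ∧ not p)) = min(0.6, 1) = 0.6
not q: Gödel ¬ of 0.6 = 0 (operand ≠ 0)
(not q → p): 0 ≤ 0.8, so result = 1
(q ∨ (not q → p)) = max(0.6, 1) = 1
(p ∨ r) = max(0.8, 0.5) = 0.8
((q ∨ (not q → p)) ∧ (p ∨ r)) = min(1, 0.8) = 0.8
(((q ∨ q) ∧ not (r ∧ not p)) → ((q ∨ (not q → p)) ∧ (p ∨ r))): 0.6 ≤ 0.8, so result = 1
((((q ∨ (not q → p)) ∧ (p ∨ r)) → ((q ∨ q) ∧ not (r ∧ not p))) ∨ (((q ∨ q) ∧ not (r ∧ not p)) → ((q ∨ (not q → p)) ∧ (p ∨ r)))) = max(0.6, 1) = 1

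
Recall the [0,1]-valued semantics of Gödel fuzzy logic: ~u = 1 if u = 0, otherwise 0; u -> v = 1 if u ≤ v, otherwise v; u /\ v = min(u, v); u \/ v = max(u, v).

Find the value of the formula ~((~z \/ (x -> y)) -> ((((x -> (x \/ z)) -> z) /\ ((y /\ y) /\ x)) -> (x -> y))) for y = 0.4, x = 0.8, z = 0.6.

0.00

~z: Gödel ¬ of 0.6 = 0 (operand ≠ 0)
(x -> y): 0.8 > 0.4, so result = 0.4
(~z \/ (x -> y)) = max(0, 0.4) = 0.4
(x \/ z) = max(0.8, 0.6) = 0.8
(x -> (x \/ z)): 0.8 ≤ 0.8, so result = 1
((x -> (x \/ z)) -> z): 1 > 0.6, so result = 0.6
(y /\ y) = min(0.4, 0.4) = 0.4
((y /\ y) /\ x) = min(0.4, 0.8) = 0.4
(((x -> (x \/ z)) -> z) /\ ((y /\ y) /\ x)) = min(0.6, 0.4) = 0.4
(x -> y): 0.8 > 0.4, so result = 0.4
((((x -> (x \/ z)) -> z) /\ ((y /\ y) /\ x)) -> (x -> y)): 0.4 ≤ 0.4, so result = 1
((~z \/ (x -> y)) -> ((((x -> (x \/ z)) -> z) /\ ((y /\ y) /\ x)) -> (x -> y))): 0.4 ≤ 1, so result = 1
~((~z \/ (x -> y)) -> ((((x -> (x \/ z)) -> z) /\ ((y /\ y) /\ x)) -> (x -> y))): Gödel ¬ of 1 = 0 (operand ≠ 0)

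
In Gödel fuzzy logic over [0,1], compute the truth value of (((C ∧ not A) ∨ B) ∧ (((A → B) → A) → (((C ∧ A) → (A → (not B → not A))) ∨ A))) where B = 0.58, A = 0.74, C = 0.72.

not A: Gödel ¬ of 0.74 = 0 (operand ≠ 0)
(C ∧ not A) = min(0.72, 0) = 0
((C ∧ not A) ∨ B) = max(0, 0.58) = 0.58
(A → B): 0.74 > 0.58, so result = 0.58
((A → B) → A): 0.58 ≤ 0.74, so result = 1
(C ∧ A) = min(0.72, 0.74) = 0.72
not B: Gödel ¬ of 0.58 = 0 (operand ≠ 0)
not A: Gödel ¬ of 0.74 = 0 (operand ≠ 0)
(not B → not A): 0 ≤ 0, so result = 1
(A → (not B → not A)): 0.74 ≤ 1, so result = 1
((C ∧ A) → (A → (not B → not A))): 0.72 ≤ 1, so result = 1
(((C ∧ A) → (A → (not B → not A))) ∨ A) = max(1, 0.74) = 1
(((A → B) → A) → (((C ∧ A) → (A → (not B → not A))) ∨ A)): 1 ≤ 1, so result = 1
(((C ∧ not A) ∨ B) ∧ (((A → B) → A) → (((C ∧ A) → (A → (not B → not A))) ∨ A))) = min(0.58, 1) = 0.58

0.58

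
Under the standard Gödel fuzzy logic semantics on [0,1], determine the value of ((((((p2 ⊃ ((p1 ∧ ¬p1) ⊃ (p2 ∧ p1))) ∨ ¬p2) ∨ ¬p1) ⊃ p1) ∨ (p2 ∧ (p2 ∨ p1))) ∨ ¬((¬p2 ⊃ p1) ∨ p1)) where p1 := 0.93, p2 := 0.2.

0.93

¬p1: Gödel ¬ of 0.93 = 0 (operand ≠ 0)
(p1 ∧ ¬p1) = min(0.93, 0) = 0
(p2 ∧ p1) = min(0.2, 0.93) = 0.2
((p1 ∧ ¬p1) ⊃ (p2 ∧ p1)): 0 ≤ 0.2, so result = 1
(p2 ⊃ ((p1 ∧ ¬p1) ⊃ (p2 ∧ p1))): 0.2 ≤ 1, so result = 1
¬p2: Gödel ¬ of 0.2 = 0 (operand ≠ 0)
((p2 ⊃ ((p1 ∧ ¬p1) ⊃ (p2 ∧ p1))) ∨ ¬p2) = max(1, 0) = 1
¬p1: Gödel ¬ of 0.93 = 0 (operand ≠ 0)
(((p2 ⊃ ((p1 ∧ ¬p1) ⊃ (p2 ∧ p1))) ∨ ¬p2) ∨ ¬p1) = max(1, 0) = 1
((((p2 ⊃ ((p1 ∧ ¬p1) ⊃ (p2 ∧ p1))) ∨ ¬p2) ∨ ¬p1) ⊃ p1): 1 > 0.93, so result = 0.93
(p2 ∨ p1) = max(0.2, 0.93) = 0.93
(p2 ∧ (p2 ∨ p1)) = min(0.2, 0.93) = 0.2
(((((p2 ⊃ ((p1 ∧ ¬p1) ⊃ (p2 ∧ p1))) ∨ ¬p2) ∨ ¬p1) ⊃ p1) ∨ (p2 ∧ (p2 ∨ p1))) = max(0.93, 0.2) = 0.93
¬p2: Gödel ¬ of 0.2 = 0 (operand ≠ 0)
(¬p2 ⊃ p1): 0 ≤ 0.93, so result = 1
((¬p2 ⊃ p1) ∨ p1) = max(1, 0.93) = 1
¬((¬p2 ⊃ p1) ∨ p1): Gödel ¬ of 1 = 0 (operand ≠ 0)
((((((p2 ⊃ ((p1 ∧ ¬p1) ⊃ (p2 ∧ p1))) ∨ ¬p2) ∨ ¬p1) ⊃ p1) ∨ (p2 ∧ (p2 ∨ p1))) ∨ ¬((¬p2 ⊃ p1) ∨ p1)) = max(0.93, 0) = 0.93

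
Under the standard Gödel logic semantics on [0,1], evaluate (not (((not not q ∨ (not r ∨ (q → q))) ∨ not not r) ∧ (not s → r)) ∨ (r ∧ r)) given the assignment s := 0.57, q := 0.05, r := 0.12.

0.12

not q: Gödel ¬ of 0.05 = 0 (operand ≠ 0)
not not q: Gödel ¬ of 0 = 1 (operand is 0)
not r: Gödel ¬ of 0.12 = 0 (operand ≠ 0)
(q → q): 0.05 ≤ 0.05, so result = 1
(not r ∨ (q → q)) = max(0, 1) = 1
(not not q ∨ (not r ∨ (q → q))) = max(1, 1) = 1
not r: Gödel ¬ of 0.12 = 0 (operand ≠ 0)
not not r: Gödel ¬ of 0 = 1 (operand is 0)
((not not q ∨ (not r ∨ (q → q))) ∨ not not r) = max(1, 1) = 1
not s: Gödel ¬ of 0.57 = 0 (operand ≠ 0)
(not s → r): 0 ≤ 0.12, so result = 1
(((not not q ∨ (not r ∨ (q → q))) ∨ not not r) ∧ (not s → r)) = min(1, 1) = 1
not (((not not q ∨ (not r ∨ (q → q))) ∨ not not r) ∧ (not s → r)): Gödel ¬ of 1 = 0 (operand ≠ 0)
(r ∧ r) = min(0.12, 0.12) = 0.12
(not (((not not q ∨ (not r ∨ (q → q))) ∨ not not r) ∧ (not s → r)) ∨ (r ∧ r)) = max(0, 0.12) = 0.12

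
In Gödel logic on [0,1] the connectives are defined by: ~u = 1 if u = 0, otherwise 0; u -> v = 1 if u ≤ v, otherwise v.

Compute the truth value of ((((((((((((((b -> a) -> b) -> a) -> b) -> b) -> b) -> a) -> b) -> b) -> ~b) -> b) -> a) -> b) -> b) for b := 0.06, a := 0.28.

1.00

(b -> a): 0.06 ≤ 0.28, so result = 1
((b -> a) -> b): 1 > 0.06, so result = 0.06
(((b -> a) -> b) -> a): 0.06 ≤ 0.28, so result = 1
((((b -> a) -> b) -> a) -> b): 1 > 0.06, so result = 0.06
(((((b -> a) -> b) -> a) -> b) -> b): 0.06 ≤ 0.06, so result = 1
((((((b -> a) -> b) -> a) -> b) -> b) -> b): 1 > 0.06, so result = 0.06
(((((((b -> a) -> b) -> a) -> b) -> b) -> b) -> a): 0.06 ≤ 0.28, so result = 1
((((((((b -> a) -> b) -> a) -> b) -> b) -> b) -> a) -> b): 1 > 0.06, so result = 0.06
(((((((((b -> a) -> b) -> a) -> b) -> b) -> b) -> a) -> b) -> b): 0.06 ≤ 0.06, so result = 1
~b: Gödel ¬ of 0.06 = 0 (operand ≠ 0)
((((((((((b -> a) -> b) -> a) -> b) -> b) -> b) -> a) -> b) -> b) -> ~b): 1 > 0, so result = 0
(((((((((((b -> a) -> b) -> a) -> b) -> b) -> b) -> a) -> b) -> b) -> ~b) -> b): 0 ≤ 0.06, so result = 1
((((((((((((b -> a) -> b) -> a) -> b) -> b) -> b) -> a) -> b) -> b) -> ~b) -> b) -> a): 1 > 0.28, so result = 0.28
(((((((((((((b -> a) -> b) -> a) -> b) -> b) -> b) -> a) -> b) -> b) -> ~b) -> b) -> a) -> b): 0.28 > 0.06, so result = 0.06
((((((((((((((b -> a) -> b) -> a) -> b) -> b) -> b) -> a) -> b) -> b) -> ~b) -> b) -> a) -> b) -> b): 0.06 ≤ 0.06, so result = 1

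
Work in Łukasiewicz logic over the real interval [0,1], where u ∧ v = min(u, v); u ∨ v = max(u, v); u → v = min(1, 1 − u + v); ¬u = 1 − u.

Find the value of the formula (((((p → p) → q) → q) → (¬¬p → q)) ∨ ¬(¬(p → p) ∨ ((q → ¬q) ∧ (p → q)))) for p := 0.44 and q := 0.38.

(p → p): min(1, 1 − 0.44 + 0.44) = 1
((p → p) → q): min(1, 1 − 1 + 0.38) = 0.38
(((p → p) → q) → q): min(1, 1 − 0.38 + 0.38) = 1
¬p: Łukasiewicz ¬ gives 1 − 0.44 = 0.56
¬¬p: Łukasiewicz ¬ gives 1 − 0.56 = 0.44
(¬¬p → q): min(1, 1 − 0.44 + 0.38) = 0.94
((((p → p) → q) → q) → (¬¬p → q)): min(1, 1 − 1 + 0.94) = 0.94
(p → p): min(1, 1 − 0.44 + 0.44) = 1
¬(p → p): Łukasiewicz ¬ gives 1 − 1 = 0
¬q: Łukasiewicz ¬ gives 1 − 0.38 = 0.62
(q → ¬q): min(1, 1 − 0.38 + 0.62) = 1
(p → q): min(1, 1 − 0.44 + 0.38) = 0.94
((q → ¬q) ∧ (p → q)) = min(1, 0.94) = 0.94
(¬(p → p) ∨ ((q → ¬q) ∧ (p → q))) = max(0, 0.94) = 0.94
¬(¬(p → p) ∨ ((q → ¬q) ∧ (p → q))): Łukasiewicz ¬ gives 1 − 0.94 = 0.06
(((((p → p) → q) → q) → (¬¬p → q)) ∨ ¬(¬(p → p) ∨ ((q → ¬q) ∧ (p → q)))) = max(0.94, 0.06) = 0.94

0.94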